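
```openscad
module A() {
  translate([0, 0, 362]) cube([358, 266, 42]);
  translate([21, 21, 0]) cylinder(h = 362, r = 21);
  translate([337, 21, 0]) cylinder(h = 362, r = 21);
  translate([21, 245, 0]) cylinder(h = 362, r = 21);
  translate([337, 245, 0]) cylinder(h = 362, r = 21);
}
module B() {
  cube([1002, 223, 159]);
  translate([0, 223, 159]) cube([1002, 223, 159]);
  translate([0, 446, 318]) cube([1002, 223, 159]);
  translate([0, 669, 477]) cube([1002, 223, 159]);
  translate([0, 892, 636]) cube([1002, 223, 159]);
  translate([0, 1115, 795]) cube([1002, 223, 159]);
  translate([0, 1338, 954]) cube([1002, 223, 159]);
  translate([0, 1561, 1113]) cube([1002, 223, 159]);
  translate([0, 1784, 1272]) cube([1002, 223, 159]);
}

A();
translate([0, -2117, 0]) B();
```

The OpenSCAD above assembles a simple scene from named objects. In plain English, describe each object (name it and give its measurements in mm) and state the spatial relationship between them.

A is a simple wooden stool: a rectangular seat 358 mm (x) by 266 mm (y), 42 mm thick, top face at z = 404 mm, on four round legs, each 42 mm in diameter. The legs rest on z = 0, each leg's axis is inset half a diameter from the nearest pair of seat edges (so the leg's bounding box is flush with the corner).

B is a straight staircase of 9 solid steps. Each step is 1002 mm wide (x), 223 mm deep (y, the going) and 159 mm tall (the rise). The first step rests on the floor; each subsequent step sits one going further in +y and one rise higher in +z, directly behind and above the previous step with no overlap.

The staircase is on the floor beside the stool on its −y side.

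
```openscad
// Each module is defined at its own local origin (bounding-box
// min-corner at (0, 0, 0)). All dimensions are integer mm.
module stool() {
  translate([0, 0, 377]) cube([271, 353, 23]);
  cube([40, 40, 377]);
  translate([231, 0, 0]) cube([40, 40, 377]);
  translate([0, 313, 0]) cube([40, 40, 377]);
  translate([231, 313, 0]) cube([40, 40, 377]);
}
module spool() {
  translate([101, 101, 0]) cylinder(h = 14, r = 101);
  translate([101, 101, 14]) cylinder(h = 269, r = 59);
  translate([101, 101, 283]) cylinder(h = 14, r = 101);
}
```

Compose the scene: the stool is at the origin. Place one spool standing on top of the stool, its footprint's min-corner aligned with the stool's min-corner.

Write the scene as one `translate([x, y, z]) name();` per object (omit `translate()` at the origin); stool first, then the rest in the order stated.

stool();
translate([0, 0, 400]) spool();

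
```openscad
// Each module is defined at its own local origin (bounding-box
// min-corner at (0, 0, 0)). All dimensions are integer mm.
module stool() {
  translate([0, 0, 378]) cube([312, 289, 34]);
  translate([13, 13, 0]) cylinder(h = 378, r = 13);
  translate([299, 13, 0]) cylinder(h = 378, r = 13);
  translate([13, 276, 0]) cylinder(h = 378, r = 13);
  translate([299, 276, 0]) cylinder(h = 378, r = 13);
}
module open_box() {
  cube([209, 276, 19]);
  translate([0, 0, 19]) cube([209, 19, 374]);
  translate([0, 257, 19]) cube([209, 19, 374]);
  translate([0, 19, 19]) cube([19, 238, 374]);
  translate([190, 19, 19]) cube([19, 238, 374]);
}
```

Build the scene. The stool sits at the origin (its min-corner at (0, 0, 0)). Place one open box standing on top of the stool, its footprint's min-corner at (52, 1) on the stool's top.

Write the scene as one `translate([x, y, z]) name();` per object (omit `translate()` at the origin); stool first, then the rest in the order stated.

stool();
translate([52, 1, 412]) open_box();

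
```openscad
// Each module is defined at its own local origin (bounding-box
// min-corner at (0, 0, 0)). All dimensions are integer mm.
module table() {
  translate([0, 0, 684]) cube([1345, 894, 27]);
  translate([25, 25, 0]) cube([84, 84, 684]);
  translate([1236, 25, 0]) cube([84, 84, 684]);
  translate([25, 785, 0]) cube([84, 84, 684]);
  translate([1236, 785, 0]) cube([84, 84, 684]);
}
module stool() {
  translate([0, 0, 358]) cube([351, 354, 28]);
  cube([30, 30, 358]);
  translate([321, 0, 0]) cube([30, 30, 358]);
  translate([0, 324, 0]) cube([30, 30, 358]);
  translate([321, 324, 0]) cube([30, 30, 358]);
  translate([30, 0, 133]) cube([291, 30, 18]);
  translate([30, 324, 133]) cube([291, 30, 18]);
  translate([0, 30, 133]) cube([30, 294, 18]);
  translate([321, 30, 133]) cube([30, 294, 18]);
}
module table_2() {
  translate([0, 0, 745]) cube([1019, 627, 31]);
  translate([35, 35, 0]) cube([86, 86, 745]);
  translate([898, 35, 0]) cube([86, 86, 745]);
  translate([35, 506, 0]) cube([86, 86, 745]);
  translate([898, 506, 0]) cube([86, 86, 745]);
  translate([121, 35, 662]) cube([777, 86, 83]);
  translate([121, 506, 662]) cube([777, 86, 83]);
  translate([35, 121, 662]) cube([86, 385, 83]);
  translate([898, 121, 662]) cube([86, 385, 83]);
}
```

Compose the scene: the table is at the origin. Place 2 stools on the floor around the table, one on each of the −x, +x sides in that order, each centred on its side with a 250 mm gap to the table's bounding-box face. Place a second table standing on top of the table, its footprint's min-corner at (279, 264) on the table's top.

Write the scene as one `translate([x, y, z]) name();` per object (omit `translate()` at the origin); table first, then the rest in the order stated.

table();
translate([-601, 270, 0]) stool();
translate([1595, 270, 0]) stool();
translate([279, 264, 711]) table_2();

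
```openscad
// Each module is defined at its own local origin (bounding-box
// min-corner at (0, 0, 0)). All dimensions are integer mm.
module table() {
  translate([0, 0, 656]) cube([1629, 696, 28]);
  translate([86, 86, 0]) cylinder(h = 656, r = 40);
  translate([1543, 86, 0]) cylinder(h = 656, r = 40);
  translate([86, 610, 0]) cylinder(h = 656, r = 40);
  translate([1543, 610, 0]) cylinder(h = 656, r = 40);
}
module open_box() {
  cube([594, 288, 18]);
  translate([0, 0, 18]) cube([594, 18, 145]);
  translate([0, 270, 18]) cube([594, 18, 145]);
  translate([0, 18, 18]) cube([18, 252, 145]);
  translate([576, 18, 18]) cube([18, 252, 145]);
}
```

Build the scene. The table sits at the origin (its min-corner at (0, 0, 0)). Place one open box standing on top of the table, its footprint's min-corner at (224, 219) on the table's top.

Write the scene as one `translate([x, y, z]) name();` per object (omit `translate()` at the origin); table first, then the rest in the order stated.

table();
translate([224, 219, 684]) open_box();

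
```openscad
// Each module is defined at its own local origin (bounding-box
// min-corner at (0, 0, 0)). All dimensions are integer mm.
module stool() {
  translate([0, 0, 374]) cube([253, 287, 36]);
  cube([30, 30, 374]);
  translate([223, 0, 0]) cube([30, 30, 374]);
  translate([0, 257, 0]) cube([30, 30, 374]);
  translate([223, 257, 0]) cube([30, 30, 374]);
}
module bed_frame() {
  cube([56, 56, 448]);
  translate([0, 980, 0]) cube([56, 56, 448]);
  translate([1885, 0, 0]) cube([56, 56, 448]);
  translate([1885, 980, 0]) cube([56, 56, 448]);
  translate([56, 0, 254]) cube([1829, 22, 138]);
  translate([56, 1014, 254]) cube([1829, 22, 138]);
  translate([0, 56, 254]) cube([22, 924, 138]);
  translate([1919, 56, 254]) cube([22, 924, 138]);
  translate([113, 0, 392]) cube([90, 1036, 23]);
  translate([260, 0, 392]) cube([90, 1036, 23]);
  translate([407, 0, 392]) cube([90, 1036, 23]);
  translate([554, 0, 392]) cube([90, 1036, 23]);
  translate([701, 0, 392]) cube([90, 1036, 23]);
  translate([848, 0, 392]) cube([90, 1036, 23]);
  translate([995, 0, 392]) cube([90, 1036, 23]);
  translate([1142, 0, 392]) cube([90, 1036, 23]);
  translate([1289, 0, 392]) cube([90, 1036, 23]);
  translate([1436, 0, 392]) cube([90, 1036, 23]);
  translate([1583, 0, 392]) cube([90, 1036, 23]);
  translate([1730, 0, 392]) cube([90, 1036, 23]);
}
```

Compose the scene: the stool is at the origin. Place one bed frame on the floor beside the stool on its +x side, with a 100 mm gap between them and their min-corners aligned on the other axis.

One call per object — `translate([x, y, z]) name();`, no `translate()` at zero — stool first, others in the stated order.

stool();
translate([353, 0, 0]) bed_frame();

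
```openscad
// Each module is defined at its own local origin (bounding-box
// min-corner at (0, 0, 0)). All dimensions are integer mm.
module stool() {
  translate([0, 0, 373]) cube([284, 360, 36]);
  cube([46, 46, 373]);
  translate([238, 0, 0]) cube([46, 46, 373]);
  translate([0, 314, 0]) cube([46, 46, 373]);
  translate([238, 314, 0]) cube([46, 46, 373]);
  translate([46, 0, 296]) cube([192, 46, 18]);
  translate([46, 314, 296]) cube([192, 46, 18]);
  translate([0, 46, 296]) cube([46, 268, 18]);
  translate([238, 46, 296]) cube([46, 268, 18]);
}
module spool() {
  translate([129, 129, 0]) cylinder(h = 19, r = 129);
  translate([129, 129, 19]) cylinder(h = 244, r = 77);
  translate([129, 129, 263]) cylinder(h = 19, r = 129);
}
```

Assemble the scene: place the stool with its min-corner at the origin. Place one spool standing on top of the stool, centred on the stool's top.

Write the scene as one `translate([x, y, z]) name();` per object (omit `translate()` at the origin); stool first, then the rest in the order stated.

stool();
translate([13, 51, 409]) spool();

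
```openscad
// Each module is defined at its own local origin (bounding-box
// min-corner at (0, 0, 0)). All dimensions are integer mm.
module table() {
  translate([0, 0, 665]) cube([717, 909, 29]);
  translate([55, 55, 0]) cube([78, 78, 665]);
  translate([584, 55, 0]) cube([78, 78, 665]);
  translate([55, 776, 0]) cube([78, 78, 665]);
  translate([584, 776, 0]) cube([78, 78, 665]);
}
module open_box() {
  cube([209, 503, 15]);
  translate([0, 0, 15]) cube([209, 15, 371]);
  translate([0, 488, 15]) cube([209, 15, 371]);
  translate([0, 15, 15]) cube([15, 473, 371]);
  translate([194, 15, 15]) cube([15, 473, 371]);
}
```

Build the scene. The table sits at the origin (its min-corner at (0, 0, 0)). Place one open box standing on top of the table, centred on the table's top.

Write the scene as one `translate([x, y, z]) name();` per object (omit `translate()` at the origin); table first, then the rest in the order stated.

table();
translate([254, 203, 694]) open_box();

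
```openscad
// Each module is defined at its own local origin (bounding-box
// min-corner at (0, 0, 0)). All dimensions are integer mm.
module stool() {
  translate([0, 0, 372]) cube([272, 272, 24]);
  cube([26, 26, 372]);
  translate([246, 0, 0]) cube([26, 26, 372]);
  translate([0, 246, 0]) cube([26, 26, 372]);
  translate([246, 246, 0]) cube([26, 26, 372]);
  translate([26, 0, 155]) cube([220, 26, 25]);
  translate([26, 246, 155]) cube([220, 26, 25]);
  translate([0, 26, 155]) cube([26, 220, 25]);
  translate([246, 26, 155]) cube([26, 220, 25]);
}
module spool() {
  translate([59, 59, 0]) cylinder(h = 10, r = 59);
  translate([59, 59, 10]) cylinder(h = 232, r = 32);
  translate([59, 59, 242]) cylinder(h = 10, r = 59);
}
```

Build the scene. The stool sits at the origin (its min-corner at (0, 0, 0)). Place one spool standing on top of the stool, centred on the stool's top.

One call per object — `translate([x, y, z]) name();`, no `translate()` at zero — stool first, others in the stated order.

stool();
translate([77, 77, 396]) spool();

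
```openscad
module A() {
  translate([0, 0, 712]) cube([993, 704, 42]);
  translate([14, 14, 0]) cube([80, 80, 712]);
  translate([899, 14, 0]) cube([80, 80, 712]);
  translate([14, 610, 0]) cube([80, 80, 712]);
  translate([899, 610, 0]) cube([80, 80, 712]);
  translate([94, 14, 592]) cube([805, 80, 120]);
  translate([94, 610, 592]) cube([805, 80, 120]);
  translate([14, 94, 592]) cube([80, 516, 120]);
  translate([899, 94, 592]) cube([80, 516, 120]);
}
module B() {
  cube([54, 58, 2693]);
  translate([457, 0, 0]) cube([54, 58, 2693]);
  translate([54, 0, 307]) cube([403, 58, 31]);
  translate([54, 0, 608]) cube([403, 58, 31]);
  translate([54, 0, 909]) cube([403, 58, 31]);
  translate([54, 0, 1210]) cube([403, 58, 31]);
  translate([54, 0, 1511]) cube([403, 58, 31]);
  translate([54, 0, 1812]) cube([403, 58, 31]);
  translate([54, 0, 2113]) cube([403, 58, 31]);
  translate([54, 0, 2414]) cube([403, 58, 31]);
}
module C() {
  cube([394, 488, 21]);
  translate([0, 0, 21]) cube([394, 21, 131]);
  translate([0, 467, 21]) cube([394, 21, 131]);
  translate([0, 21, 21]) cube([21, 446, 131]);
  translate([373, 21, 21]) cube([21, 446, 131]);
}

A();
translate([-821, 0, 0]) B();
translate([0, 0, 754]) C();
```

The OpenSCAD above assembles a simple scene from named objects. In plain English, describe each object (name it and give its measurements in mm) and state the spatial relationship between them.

A is a table with a 993×704 mm rectangular top, 42 mm thick, top surface at z = 754 mm, supported by four 80×80 mm square legs, each inset 14 mm from the nearest pair of top edges, running from the floor. Four apron rails, 80 mm thick and 120 mm tall, run between adjacent legs with their top edges flush with the underside of the top and their outer faces flush with the legs' outer faces.

B is a straight ladder. Two 54×58 mm vertical rails, 2693 mm tall, stand 511 mm apart (outside-to-outside) with their front faces coplanar on the −y side. 8 rungs, each 58 mm deep and 31 mm tall, span between the inner faces of the rails, front faces flush with the rails. The lowest rung's underside is at z = 307 mm and rungs are spaced 301 mm apart (underside to underside).

C is an open-topped rectangular box: outside dimensions 394×488×152 mm, with a uniform wall and base thickness of 21 mm. The base is a full 394×488 slab on the floor; four walls sit on top of the base. The front and back walls (the −y and +y sides) span the full width; the two side walls fit between them.

The ladder is on the floor beside the table on its −x side. The open box is on top of the table.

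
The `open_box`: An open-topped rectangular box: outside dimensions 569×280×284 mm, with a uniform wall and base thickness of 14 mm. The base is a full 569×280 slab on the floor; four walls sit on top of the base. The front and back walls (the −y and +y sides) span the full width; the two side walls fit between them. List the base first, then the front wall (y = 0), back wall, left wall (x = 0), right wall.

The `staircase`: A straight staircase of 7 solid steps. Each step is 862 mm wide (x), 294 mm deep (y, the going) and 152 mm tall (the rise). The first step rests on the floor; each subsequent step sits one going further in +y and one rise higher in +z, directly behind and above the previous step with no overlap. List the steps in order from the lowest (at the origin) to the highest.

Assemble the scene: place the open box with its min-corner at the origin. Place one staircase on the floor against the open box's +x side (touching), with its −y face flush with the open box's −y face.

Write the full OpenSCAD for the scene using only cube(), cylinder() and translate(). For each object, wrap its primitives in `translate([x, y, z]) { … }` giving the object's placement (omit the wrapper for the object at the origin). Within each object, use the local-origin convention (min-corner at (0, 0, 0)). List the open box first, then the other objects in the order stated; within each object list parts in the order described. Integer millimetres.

cube([569, 280, 14]);
translate([0, 0, 14]) cube([569, 14, 270]);
translate([0, 266, 14]) cube([569, 14, 270]);
translate([0, 14, 14]) cube([14, 252, 270]);
translate([555, 14, 14]) cube([14, 252, 270]);
translate([569, 0, 0]) {
  cube([862, 294, 152]);
  translate([0, 294, 152]) cube([862, 294, 152]);
  translate([0, 588, 304]) cube([862, 294, 152]);
  translate([0, 882, 456]) cube([862, 294, 152]);
  translate([0, 1176, 608]) cube([862, 294, 152]);
  translate([0, 1470, 760]) cube([862, 294, 152]);
  translate([0, 1764, 912]) cube([862, 294, 152]);
}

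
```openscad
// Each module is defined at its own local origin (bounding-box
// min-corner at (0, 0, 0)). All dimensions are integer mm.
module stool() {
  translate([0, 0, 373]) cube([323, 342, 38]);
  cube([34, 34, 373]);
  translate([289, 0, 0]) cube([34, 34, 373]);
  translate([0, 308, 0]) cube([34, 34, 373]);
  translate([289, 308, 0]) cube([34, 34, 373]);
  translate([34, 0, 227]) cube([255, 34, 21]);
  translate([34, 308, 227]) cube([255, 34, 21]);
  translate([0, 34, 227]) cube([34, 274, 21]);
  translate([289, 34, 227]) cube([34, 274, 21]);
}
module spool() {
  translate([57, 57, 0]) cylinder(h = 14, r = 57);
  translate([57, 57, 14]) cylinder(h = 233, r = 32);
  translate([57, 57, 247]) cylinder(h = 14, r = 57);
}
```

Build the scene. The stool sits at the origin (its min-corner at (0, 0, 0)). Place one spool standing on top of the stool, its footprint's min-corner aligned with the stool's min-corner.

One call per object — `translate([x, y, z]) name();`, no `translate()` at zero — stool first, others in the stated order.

stool();
translate([0, 0, 411]) spool();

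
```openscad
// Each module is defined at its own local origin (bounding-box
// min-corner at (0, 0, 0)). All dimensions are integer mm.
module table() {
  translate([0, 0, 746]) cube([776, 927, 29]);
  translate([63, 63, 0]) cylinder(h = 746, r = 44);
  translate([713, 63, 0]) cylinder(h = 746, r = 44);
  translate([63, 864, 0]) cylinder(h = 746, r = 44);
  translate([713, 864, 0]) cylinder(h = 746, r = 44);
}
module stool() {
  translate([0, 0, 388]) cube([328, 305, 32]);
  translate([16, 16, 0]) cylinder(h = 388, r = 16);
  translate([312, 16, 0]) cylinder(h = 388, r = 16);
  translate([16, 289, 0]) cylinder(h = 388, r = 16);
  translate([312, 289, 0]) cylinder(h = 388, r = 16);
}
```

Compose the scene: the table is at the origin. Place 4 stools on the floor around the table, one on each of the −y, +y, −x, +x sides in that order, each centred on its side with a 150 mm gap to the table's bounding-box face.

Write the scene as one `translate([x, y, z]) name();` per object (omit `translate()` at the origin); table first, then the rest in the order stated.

table();
translate([224, -455, 0]) stool();
translate([224, 1077, 0]) stool();
translate([-478, 311, 0]) stool();
translate([926, 311, 0]) stool();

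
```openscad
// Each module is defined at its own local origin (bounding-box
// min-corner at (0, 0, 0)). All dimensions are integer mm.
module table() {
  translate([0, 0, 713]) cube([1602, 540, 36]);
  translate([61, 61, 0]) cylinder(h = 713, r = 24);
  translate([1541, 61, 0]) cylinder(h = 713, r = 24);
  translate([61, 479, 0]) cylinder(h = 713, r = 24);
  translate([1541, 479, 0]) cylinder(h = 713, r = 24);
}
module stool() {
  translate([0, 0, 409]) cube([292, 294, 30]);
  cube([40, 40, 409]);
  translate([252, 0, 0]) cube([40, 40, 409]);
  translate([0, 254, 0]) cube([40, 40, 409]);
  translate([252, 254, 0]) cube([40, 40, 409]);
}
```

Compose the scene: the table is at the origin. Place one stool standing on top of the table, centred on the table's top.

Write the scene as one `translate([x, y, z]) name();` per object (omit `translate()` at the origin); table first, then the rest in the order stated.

table();
translate([655, 123, 749]) stool();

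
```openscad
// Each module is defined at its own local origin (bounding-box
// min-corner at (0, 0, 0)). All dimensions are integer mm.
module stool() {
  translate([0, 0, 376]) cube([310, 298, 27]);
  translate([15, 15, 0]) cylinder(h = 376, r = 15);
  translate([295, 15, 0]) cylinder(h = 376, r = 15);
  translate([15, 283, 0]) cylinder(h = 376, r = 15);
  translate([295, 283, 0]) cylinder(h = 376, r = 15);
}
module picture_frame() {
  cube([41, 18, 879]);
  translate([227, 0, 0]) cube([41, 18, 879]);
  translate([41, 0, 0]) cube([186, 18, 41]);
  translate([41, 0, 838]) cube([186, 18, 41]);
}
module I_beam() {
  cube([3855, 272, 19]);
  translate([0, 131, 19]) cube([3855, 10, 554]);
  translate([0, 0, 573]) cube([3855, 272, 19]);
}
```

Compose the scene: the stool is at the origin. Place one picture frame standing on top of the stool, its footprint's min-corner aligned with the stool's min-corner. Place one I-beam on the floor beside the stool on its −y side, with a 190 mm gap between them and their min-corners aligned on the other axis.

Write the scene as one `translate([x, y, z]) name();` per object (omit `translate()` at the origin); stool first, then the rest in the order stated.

stool();
translate([0, 0, 403]) picture_frame();
translate([0, -462, 0]) I_beam();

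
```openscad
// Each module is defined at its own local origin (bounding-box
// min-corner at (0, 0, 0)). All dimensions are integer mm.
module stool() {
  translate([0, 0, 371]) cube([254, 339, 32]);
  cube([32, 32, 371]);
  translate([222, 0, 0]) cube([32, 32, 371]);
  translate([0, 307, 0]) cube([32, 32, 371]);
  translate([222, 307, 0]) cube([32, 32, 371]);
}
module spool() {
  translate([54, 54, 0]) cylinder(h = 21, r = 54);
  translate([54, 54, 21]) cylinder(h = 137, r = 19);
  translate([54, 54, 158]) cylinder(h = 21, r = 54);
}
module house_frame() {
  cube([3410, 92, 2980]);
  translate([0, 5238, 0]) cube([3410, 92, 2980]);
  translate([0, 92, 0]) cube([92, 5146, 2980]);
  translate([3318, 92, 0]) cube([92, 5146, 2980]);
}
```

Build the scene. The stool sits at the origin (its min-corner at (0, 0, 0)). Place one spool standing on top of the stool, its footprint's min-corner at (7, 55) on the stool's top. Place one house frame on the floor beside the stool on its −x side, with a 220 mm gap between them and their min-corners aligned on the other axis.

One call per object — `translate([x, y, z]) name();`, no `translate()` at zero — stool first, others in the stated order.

stool();
translate([7, 55, 403]) spool();
translate([-3630, 0, 0]) house_frame();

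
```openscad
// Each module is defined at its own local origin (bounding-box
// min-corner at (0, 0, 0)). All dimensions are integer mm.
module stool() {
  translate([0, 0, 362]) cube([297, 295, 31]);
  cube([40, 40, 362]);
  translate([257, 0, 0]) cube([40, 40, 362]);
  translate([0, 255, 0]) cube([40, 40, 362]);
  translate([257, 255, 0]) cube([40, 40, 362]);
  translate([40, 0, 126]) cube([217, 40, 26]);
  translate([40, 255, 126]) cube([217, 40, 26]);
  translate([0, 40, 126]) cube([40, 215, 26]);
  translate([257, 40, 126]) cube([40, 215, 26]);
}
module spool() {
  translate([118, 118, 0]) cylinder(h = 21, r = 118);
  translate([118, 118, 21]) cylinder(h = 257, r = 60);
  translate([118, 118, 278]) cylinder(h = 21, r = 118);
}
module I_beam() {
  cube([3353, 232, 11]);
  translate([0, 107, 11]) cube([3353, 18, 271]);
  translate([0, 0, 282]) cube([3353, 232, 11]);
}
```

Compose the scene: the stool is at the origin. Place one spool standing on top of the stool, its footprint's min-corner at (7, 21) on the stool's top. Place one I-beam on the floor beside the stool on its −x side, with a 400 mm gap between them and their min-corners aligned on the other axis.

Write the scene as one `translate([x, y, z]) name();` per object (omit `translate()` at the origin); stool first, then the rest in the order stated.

stool();
translate([7, 21, 393]) spool();
translate([-3753, 0, 0]) I_beam();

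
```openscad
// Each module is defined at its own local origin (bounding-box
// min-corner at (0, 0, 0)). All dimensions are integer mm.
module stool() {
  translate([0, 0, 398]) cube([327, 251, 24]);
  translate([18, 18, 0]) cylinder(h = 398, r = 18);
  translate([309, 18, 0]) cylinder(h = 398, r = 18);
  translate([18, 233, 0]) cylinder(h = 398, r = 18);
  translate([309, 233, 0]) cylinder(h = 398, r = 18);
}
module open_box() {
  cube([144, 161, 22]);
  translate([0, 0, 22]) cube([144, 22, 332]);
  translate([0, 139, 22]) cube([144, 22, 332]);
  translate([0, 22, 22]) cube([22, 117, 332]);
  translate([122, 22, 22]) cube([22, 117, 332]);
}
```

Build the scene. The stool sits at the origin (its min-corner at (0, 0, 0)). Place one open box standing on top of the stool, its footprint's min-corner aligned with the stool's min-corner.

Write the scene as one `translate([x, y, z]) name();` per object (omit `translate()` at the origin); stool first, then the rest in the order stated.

stool();
translate([0, 0, 422]) open_box();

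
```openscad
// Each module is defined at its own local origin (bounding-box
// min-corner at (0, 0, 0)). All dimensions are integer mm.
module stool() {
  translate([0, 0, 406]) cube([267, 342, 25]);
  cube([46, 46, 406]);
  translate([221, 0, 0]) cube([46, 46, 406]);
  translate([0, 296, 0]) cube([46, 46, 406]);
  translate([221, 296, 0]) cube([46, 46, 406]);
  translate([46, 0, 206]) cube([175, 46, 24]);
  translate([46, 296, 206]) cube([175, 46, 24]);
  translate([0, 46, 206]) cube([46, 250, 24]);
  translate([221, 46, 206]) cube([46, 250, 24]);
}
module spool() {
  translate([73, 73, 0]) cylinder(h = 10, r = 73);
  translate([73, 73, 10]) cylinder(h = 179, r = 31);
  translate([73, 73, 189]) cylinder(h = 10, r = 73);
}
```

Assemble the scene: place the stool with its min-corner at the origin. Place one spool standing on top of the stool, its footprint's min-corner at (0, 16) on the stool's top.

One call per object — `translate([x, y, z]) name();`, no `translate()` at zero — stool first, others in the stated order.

stool();
translate([0, 16, 431]) spool();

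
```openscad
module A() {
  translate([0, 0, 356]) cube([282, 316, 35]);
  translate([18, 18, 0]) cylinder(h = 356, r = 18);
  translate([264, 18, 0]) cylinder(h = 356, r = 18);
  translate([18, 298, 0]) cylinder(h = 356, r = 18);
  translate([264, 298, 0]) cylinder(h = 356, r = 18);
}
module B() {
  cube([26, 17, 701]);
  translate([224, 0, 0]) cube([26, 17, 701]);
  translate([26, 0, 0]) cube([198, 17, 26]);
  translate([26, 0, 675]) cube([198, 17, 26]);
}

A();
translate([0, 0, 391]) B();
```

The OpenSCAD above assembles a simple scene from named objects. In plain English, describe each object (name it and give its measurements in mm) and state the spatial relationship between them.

A is a simple wooden stool: a rectangular seat 282 mm (x) by 316 mm (y), 35 mm thick, top face at z = 391 mm, on four round legs, each 36 mm in diameter. The legs rest on z = 0, each leg's axis is inset half a diameter from the nearest pair of seat edges (so the leg's bounding box is flush with the corner).

B is a picture frame with a 198×649 mm rectangular opening (x by z) and a uniform 26 mm border on every side. Frame depth is 17 mm along y. It is built from two vertical stiles running the full outside height and two horizontal rails spanning the gap between the stiles.

The picture frame is on top of the stool.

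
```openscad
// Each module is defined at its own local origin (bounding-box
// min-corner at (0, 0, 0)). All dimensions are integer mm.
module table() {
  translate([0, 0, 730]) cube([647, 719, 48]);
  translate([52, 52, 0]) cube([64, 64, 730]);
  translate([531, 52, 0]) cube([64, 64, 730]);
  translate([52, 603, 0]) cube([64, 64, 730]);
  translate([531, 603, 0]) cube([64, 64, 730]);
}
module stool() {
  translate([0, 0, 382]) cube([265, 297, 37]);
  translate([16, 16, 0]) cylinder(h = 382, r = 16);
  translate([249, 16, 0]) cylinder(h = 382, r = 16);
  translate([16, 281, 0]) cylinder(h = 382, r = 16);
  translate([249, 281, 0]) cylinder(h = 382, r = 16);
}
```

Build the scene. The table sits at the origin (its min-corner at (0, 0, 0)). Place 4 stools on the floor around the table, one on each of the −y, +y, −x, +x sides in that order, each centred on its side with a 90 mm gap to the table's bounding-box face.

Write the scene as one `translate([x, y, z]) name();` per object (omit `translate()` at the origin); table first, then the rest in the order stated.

table();
translate([191, -387, 0]) stool();
translate([191, 809, 0]) stool();
translate([-355, 211, 0]) stool();
translate([737, 211, 0]) stool();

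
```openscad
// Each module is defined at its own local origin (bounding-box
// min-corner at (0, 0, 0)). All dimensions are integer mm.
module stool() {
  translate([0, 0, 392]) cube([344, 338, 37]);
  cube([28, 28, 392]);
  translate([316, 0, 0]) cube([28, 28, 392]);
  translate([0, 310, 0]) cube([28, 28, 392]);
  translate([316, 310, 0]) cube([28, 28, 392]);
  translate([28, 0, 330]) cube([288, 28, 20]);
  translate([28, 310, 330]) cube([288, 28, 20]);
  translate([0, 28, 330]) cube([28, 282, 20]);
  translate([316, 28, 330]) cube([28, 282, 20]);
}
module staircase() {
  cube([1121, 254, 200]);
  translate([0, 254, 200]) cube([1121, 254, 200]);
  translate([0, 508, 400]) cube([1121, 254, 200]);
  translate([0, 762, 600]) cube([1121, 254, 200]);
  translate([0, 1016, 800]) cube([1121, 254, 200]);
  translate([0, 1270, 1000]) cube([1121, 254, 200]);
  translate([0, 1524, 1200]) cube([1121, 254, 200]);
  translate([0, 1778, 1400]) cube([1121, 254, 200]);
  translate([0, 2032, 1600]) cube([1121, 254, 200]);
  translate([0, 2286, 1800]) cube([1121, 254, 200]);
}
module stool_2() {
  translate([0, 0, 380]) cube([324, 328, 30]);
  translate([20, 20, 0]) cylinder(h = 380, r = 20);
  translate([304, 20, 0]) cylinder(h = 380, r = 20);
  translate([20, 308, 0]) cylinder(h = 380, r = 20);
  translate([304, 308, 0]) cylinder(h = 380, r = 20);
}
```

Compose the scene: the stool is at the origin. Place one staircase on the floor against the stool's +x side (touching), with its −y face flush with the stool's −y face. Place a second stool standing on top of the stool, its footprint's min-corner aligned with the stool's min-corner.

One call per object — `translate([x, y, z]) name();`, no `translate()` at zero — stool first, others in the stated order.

stool();
translate([344, 0, 0]) staircase();
translate([0, 0, 429]) stool_2();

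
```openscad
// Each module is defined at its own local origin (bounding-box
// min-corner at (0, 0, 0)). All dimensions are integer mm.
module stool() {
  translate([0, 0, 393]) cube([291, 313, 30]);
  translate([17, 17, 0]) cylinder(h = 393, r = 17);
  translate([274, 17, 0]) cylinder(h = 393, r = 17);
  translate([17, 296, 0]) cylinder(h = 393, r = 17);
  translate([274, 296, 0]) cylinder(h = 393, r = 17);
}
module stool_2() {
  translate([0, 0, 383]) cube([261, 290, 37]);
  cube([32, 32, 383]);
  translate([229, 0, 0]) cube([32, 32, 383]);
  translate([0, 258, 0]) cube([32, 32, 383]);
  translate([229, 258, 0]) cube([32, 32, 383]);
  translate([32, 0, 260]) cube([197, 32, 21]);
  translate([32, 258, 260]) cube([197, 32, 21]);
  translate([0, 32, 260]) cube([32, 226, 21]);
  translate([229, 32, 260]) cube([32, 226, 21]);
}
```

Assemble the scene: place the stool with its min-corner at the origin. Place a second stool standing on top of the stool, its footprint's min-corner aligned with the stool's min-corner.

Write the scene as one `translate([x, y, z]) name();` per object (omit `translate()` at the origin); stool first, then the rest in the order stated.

stool();
translate([0, 0, 423]) stool_2();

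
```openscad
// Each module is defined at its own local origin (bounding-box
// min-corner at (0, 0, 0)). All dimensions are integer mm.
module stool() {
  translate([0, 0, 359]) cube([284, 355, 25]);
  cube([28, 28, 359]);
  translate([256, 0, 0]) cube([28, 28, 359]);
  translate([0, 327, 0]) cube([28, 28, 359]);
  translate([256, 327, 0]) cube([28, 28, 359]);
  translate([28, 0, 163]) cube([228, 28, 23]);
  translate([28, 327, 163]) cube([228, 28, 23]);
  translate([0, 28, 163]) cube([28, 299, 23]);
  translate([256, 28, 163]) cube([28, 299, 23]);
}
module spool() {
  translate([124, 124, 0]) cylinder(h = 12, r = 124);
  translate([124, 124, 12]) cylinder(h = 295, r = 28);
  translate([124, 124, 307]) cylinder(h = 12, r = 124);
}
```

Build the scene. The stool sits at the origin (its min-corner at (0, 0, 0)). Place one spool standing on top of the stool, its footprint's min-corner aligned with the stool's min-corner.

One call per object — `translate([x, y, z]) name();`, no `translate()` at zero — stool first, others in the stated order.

stool();
translate([0, 0, 384]) spool();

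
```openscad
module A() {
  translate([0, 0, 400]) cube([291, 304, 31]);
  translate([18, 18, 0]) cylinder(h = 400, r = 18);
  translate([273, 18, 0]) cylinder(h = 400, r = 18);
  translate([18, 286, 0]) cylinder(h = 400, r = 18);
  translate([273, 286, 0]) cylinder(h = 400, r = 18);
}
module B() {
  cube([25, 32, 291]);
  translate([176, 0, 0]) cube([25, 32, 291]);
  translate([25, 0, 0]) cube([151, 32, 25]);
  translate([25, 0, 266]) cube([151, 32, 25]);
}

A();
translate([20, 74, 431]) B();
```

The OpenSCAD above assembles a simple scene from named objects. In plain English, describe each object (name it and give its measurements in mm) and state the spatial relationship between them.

A is a simple wooden stool: a rectangular seat 291 mm (x) by 304 mm (y), 31 mm thick, top face at z = 431 mm, on four round legs, each 36 mm in diameter. The legs rest on z = 0, each leg's axis is inset half a diameter from the nearest pair of seat edges (so the leg's bounding box is flush with the corner).

B is a rectangular picture frame lying in the x–z plane (depth along y). The opening is 151 mm wide (x) by 241 mm tall (z), surrounded by a border 25 mm wide on all four sides. The frame is 32 mm deep and is made of two full-height vertical stiles with two horizontal rails fitted between them.

The picture frame is on top of the stool.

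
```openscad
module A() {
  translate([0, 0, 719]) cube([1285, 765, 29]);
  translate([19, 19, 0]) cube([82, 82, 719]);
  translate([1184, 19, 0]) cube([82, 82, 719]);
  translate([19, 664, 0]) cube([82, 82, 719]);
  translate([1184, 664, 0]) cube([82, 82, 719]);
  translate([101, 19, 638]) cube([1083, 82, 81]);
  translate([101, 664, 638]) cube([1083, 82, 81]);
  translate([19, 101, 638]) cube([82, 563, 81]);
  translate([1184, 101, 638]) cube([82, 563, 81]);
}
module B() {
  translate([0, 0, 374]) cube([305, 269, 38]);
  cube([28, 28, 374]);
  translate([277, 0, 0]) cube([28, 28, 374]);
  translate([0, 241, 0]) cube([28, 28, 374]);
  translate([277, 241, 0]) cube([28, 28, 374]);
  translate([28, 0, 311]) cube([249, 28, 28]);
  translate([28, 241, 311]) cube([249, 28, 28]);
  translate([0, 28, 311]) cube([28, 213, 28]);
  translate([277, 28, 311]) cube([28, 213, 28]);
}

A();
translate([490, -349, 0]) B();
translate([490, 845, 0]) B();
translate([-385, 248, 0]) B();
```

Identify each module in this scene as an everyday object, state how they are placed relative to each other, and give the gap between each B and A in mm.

Each stool's nearest face is 80 mm from the table's bounding box.

A is a table. B is a stool. Three stools sit around the table at the −y, +y, −x sides. The gap between each stool and the table is 80 mm.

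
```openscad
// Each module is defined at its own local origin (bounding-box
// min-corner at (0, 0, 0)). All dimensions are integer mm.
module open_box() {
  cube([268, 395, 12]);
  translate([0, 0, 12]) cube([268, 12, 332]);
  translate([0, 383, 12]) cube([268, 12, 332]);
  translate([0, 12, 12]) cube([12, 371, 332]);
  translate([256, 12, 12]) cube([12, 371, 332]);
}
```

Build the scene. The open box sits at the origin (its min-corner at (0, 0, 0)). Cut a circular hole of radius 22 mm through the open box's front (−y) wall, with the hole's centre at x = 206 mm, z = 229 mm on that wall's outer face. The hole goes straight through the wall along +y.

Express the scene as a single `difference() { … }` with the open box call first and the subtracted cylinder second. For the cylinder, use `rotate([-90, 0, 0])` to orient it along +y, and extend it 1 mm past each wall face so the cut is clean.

difference() {
  open_box();
  translate([206, -1, 229]) rotate([-90, 0, 0]) cylinder(h = 14, r = 22);
}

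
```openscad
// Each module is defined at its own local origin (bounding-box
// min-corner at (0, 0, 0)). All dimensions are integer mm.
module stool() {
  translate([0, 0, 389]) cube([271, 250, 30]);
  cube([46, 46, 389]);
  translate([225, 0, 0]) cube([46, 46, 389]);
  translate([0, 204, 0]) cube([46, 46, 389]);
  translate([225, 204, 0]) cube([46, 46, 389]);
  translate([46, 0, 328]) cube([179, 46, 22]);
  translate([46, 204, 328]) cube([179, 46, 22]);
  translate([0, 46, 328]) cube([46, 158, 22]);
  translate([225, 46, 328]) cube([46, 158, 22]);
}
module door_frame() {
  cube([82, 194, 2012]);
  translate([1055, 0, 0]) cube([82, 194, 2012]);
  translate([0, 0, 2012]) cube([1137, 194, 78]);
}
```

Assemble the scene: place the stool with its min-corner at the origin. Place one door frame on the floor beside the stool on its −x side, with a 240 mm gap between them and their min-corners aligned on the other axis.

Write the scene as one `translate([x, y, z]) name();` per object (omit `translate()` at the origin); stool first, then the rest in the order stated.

stool();
translate([-1377, 0, 0]) door_frame();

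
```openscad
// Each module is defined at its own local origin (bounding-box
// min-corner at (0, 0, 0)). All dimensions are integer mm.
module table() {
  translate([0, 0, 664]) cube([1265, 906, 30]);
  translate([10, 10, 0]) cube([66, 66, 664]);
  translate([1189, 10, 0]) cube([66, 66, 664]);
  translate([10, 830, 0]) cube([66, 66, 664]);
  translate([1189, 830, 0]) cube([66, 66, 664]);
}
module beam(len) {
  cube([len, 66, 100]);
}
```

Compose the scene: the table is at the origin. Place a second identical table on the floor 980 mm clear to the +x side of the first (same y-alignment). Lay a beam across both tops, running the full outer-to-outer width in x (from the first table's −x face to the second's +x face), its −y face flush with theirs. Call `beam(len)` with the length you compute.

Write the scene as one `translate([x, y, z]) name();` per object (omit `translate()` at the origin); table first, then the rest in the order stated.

table();
translate([2245, 0, 0]) table();
translate([0, 0, 694]) beam(3510);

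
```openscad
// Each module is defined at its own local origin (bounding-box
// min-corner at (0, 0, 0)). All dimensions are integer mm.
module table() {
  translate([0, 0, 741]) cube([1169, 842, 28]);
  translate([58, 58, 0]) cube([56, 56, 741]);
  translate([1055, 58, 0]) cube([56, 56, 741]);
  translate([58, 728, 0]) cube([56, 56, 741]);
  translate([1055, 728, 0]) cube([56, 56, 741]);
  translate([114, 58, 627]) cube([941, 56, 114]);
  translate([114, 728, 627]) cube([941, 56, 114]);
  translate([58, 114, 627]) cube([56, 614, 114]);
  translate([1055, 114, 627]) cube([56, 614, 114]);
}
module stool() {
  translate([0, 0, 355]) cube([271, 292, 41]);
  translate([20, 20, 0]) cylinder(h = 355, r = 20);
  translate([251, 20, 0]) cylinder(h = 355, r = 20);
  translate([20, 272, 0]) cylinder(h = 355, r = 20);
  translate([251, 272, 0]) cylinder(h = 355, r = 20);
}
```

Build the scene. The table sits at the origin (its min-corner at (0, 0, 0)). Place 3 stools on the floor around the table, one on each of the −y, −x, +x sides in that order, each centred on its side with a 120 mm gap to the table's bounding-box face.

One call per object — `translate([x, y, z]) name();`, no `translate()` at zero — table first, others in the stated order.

table();
translate([449, -412, 0]) stool();
translate([-391, 275, 0]) stool();
translate([1289, 275, 0]) stool();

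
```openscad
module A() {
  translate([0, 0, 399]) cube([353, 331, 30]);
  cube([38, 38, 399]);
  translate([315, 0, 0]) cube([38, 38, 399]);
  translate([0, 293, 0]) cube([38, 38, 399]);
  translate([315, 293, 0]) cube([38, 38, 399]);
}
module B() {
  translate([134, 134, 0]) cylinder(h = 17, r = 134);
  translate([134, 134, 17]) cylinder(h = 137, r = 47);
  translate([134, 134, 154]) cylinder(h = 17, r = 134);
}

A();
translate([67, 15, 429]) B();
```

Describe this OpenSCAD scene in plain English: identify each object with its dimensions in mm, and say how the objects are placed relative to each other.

A is a four-legged stool. The seat is 353×331 mm, 30 mm thick, top at z = 429 mm. It stands on four square legs, each 38×38 mm in cross-section, from z = 0 to the seat underside, each flush with a corner of the seat.

B is a spool: two coaxial disc flanges of radius 134 mm and thickness 17 mm, joined by a core cylinder of radius 47 mm and height 137 mm. The lower flange rests on z = 0 and the three cylinders share a vertical axis.

The spool is on top of the stool.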